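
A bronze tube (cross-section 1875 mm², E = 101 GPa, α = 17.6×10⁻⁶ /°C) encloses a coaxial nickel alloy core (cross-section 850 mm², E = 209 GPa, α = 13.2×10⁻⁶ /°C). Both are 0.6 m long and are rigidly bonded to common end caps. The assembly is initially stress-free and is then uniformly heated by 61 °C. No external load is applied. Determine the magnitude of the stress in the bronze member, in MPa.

The bronze has the larger α, so on heating it would change length more than the nickel alloy if both were free. The rigid plates force a common final length, so the bronze is put into compression and the nickel alloy into tension, with equal and opposite forces P (no external load).
Setting the final lengths equal and cancelling L: (α₁ − α₂)ΔT = P/(A₁E₁) + P/(A₂E₂).
|α₁ − α₂|·ΔT = 4.4×10⁻⁶ × 61 = 0.0002684.
1/(A₁E₁) + 1/(A₂E₂) = 1/(1875×101×10³) + 1/(850×209×10³) = 1.091×10⁻⁸ N⁻¹.
So P = 0.0002684 / 1.091×10⁻⁸ = 24.6 kN.
σ_{bronze} = P/A₁ = 24600/1875 = 13.12 MPa, compressive.

σ ≈ 13.1 MPa (compressive)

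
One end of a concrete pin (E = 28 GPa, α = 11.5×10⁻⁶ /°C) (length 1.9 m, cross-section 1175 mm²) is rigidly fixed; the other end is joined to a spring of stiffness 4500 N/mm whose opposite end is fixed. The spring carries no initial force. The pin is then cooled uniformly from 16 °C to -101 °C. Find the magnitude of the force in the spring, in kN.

P ≈ 9.13 kN

Free thermal contraction: δ_free = αΔT L = 11.5×10⁻⁶ × 117 × 1900 = 2.556 mm.
With a force P in the spring, the elastic change of the pin is PL/(AE) and that of the spring is P/k; compatibility requires their sum to equal δ_free.
So P = δ_free / [L/(AE) + 1/k] = 2.556 / [ 1900/(1175×28×10³) + 1/(4500) ].
P = 2.556 / 0.00028 = 9131 N.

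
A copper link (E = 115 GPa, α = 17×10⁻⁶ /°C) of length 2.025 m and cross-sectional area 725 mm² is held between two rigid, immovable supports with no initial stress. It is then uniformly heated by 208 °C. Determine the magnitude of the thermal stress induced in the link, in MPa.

σ ≈ 407 MPa (compressive)

With length fixed, the mechanical strain must cancel the thermal strain αΔT = 17×10⁻⁶ × 208 = 3536×10⁻⁶.
σ = EαΔT = 115×10³ × 17×10⁻⁶ × 208 = 406.6 MPa (compressive; the link is trying to expand).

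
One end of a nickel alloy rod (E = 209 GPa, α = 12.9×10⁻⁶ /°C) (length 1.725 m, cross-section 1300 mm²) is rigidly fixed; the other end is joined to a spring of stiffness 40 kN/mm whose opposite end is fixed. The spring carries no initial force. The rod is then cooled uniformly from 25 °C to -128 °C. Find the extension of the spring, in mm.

δ ≈ 2.72 mm

The unrestrained thermal change is αΔT L = 12.9×10⁻⁶ × 153 × 1725 = 3.405 mm.
Let P be the tensile force in the spring. The rod extends elastically by PL/(AE) and the spring stretches by P/k; together these equal δ_free.
So P = δ_free / [L/(AE) + 1/k] = 3.405 / [ 1725/(1300×209×10³) + 1/(40×10³) ].
P = 3.405 / 3.135×10⁻⁵ = 108600 N.
Spring extension = P/k = 108600/(40×10³) = 2.715 mm.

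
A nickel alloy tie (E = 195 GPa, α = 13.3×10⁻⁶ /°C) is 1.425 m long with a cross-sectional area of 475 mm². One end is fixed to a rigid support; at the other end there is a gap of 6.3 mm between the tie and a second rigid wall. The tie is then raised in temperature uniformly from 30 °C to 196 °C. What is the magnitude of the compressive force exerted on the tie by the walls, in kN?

P ≈ 0 kN

Free thermal elongation = αΔT L = 13.3×10⁻⁶ × 166 × 1425 = 3.146 mm.
This is smaller than the 6.3 mm clearance, so the tie expands freely without reaching the stop — the stress is zero.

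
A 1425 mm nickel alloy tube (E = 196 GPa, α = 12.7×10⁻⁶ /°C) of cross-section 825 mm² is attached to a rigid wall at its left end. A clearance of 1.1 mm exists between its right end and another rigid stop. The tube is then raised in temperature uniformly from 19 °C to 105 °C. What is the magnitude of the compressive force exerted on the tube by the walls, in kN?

Free thermal elongation = αΔT L = 12.7×10⁻⁶ × 86 × 1425 = 1.556 mm.
After closing the 1.1 mm clearance, 1.556 − 1.1 = 0.4564 mm of expansion remains to be suppressed by the wall.
Compatibility: PL/(AE) = 0.4564 mm, so σ = P/A = E × (0.4564/1425) = 62.77 MPa.
Force on the wall = σA = 62.77 × 825 mm² = 51.79 kN.

P ≈ 51.8 kN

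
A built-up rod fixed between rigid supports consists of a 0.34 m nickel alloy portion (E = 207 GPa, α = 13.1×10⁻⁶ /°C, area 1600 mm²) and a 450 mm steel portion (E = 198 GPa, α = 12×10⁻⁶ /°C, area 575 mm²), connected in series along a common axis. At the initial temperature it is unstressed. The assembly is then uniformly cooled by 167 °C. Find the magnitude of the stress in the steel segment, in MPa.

If the supports were absent, the total length change would be Σ αᵢΔT Lᵢ = 13.1×10⁻⁶×167×340 + 12×10⁻⁶×167×450 = 1.646 mm.
The rigid supports impose zero overall length change; the single axial force P common to all segments must satisfy P Σ Lᵢ/(AᵢEᵢ) = δ_free.
The series flexibility is Σ Lᵢ/(AᵢEᵢ) = 340/(1600×207×10³) + 450/(575×198×10³) = 4.979×10⁻⁶ mm/N.
So P = 1.646 / 4.979×10⁻⁶ = 330.5 kN, tensile.
σ_{steel} = P / A = 330500 / 575 = 574.8 MPa.

σ ≈ 575 MPa (tensile)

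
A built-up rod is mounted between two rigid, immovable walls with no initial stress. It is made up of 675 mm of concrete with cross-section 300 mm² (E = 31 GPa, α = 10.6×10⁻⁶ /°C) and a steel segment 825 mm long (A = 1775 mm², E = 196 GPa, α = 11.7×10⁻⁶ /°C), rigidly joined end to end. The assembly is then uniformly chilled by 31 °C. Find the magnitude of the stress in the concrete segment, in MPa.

Free thermal contraction of the whole bar: Σ αᵢΔT Lᵢ = 10.6×10⁻⁶×31×675 + 11.7×10⁻⁶×31×825 = 0.521 mm.
The rigid supports impose zero overall length change; the single axial force P common to all segments must satisfy P Σ Lᵢ/(AᵢEᵢ) = δ_free.
Σ Lᵢ/(AᵢEᵢ) = 675/(300×31×10³) + 825/(1775×196×10³) = 7.495×10⁻⁵ mm/N.
Hence P = δ_free / Σ(L/AE) = 0.521/7.495×10⁻⁵ = 6.952 kN (tensile).
σ_{concrete} = P / A = 6952 / 300 = 23.17 MPa.

σ ≈ 23.2 MPa (tensile)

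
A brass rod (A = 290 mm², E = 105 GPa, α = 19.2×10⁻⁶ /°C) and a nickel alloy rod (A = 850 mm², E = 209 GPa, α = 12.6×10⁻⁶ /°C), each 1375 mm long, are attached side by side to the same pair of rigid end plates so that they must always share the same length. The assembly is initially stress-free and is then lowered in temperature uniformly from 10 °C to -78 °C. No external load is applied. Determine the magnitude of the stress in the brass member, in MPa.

σ ≈ 52.1 MPa (tensile)

Equilibrium of a rigid end plate with no external load gives equal and opposite internal forces ±P in the two members. Since α_{brass} > α_{nickel alloy}, cooling drives the brass into tension and the nickel alloy into compression.
Equating the net (thermal + elastic) strains gives |α₁ − α₂|·ΔT = P·[1/(A₁E₁) + 1/(A₂E₂)].
|α₁ − α₂|·ΔT = 6.6×10⁻⁶ × 88 = 0.0005808.
1/(A₁E₁) + 1/(A₂E₂) = 1/(290×105×10³) + 1/(850×209×10³) = 3.847×10⁻⁸ N⁻¹.
P = 0.0005808 / 3.847×10⁻⁸ = 15100 N = 15.1 kN.
σ_{brass} = P/A₁ = 15100/290 = 52.06 MPa, tensile.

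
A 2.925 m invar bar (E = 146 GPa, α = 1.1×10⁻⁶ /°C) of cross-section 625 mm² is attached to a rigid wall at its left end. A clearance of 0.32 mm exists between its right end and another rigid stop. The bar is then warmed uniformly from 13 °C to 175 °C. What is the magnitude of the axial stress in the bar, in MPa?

σ ≈ 10 MPa (compressive)

If the wall were absent the bar would grow by αΔT L = 1.1×10⁻⁶ × 162 × 2925 = 0.5212 mm.
This exceeds the 0.32 mm gap, so the wall pushes back. The portion of expansion that must be recovered elastically is δ_free − gap = 0.5212 − 0.32 = 0.2012 mm.
That suppressed elongation corresponds to σ = E·Δ/L = 146×10³ × 0.2012/2925 = 10.04 MPa.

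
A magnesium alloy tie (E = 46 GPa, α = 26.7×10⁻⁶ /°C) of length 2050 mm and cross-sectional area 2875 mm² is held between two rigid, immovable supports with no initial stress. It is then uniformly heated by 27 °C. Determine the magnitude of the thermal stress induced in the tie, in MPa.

σ ≈ 33.2 MPa (compressive)

With length fixed, the mechanical strain must cancel the thermal strain αΔT = 26.7×10⁻⁶ × 27 = 720.9×10⁻⁶.
σ = EαΔT = 46×10³ × 26.7×10⁻⁶ × 27 = 33.16 MPa (compressive; the tie is trying to expand).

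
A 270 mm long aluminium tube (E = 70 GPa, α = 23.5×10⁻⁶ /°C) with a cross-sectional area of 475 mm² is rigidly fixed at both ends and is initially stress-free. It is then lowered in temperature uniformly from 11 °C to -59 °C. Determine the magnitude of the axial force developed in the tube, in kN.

With zero net strain, σ = E·αΔT = 70 GPa × 23.5×10⁻⁶ × 70 = 115.2 MPa.
Axial force P = σA = 115.2 × 475 = 54700 N = 54.7 kN, tensile.

P ≈ 54.7 kN (tensile)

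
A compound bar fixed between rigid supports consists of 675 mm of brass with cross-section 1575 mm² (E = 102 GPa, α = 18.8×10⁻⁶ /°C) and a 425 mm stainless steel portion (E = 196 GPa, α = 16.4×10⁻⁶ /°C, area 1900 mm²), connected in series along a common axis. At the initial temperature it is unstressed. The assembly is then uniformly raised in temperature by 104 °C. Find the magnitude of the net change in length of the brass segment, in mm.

If the supports were absent, the total length change would be Σ αᵢΔT Lᵢ = 18.8×10⁻⁶×104×675 + 16.4×10⁻⁶×104×425 = 2.045 mm.
The rigid supports impose zero overall length change; the single axial force P common to all segments must satisfy P Σ Lᵢ/(AᵢEᵢ) = δ_free.
The series flexibility is Σ Lᵢ/(AᵢEᵢ) = 675/(1575×102×10³) + 425/(1900×196×10³) = 5.343×10⁻⁶ mm/N.
Hence P = δ_free / Σ(L/AE) = 2.045/5.343×10⁻⁶ = 382.7 kN (compressive).
For the brass segment, free thermal change = 18.8×10⁻⁶×104×675 = 1.32 mm and elastic change from P = 382700×675/(1575×102×10³) = 1.608 mm; these oppose, so the net change is 0.288 mm (segment shortens).

|ΔL| ≈ 0.288 mm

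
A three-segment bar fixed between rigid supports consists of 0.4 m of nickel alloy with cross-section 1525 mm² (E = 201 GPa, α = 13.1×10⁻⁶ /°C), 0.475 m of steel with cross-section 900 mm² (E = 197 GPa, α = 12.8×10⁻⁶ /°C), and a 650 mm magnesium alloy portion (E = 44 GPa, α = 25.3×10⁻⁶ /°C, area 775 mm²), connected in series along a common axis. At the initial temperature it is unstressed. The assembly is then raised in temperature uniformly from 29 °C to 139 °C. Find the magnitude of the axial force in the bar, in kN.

P ≈ 133 kN (compressive)

With the walls removed the bar would change length by δ_free = Σ αᵢΔT Lᵢ = 13.1×10⁻⁶×110×400 + 12.8×10⁻⁶×110×475 + 25.3×10⁻⁶×110×650 = 3.054 mm.
The rigid supports impose zero overall length change; the single axial force P common to all segments must satisfy P Σ Lᵢ/(AᵢEᵢ) = δ_free.
The series flexibility is Σ Lᵢ/(AᵢEᵢ) = 400/(1525×201×10³) + 475/(900×197×10³) + 650/(775×44×10³) = 2.305×10⁻⁵ mm/N.
Hence P = δ_free / Σ(L/AE) = 3.054/2.305×10⁻⁵ = 132.5 kN (compressive).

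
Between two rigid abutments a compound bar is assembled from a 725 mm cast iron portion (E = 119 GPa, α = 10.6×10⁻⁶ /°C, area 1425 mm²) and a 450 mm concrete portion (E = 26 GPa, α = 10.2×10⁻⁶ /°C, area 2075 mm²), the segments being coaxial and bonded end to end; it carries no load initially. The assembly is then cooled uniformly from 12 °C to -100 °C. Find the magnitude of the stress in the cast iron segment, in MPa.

If the supports were absent, the total length change would be Σ αᵢΔT Lᵢ = 10.6×10⁻⁶×112×725 + 10.2×10⁻⁶×112×450 = 1.375 mm.
The walls prevent any net length change, so an axial force P (same in every segment) develops. Compatibility: P · Σ Lᵢ/(AᵢEᵢ) = δ_free.
Σ Lᵢ/(AᵢEᵢ) = 725/(1425×119×10³) + 450/(2075×26×10³) = 1.262×10⁻⁵ mm/N.
Hence P = δ_free / Σ(L/AE) = 1.375/1.262×10⁻⁵ = 109 kN (tensile).
σ_{cast iron} = P / A = 109000 / 1425 = 76.47 MPa.

σ ≈ 76.5 MPa (tensile)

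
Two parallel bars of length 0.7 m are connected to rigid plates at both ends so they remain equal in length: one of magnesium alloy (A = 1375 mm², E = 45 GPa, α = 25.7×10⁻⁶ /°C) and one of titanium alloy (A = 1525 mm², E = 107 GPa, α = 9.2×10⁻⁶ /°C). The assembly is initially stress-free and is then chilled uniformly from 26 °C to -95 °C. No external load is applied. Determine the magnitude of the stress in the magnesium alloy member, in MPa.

σ ≈ 65.1 MPa (tensile)

Equilibrium of a rigid end plate with no external load gives equal and opposite internal forces ±P in the two members. Since α_{magnesium alloy} > α_{titanium alloy}, cooling drives the magnesium alloy into tension and the titanium alloy into compression.
Setting the final lengths equal and cancelling L: (α₁ − α₂)ΔT = P/(A₁E₁) + P/(A₂E₂).
|α₁ − α₂|·ΔT = 16.5×10⁻⁶ × 121 = 0.001996.
1/(A₁E₁) + 1/(A₂E₂) = 1/(1375×45×10³) + 1/(1525×107×10³) = 2.229×10⁻⁸ N⁻¹.
So P = 0.001996 / 2.229×10⁻⁸ = 89.57 kN.
σ_{magnesium alloy} = P/A₁ = 89570/1375 = 65.14 MPa, tensile.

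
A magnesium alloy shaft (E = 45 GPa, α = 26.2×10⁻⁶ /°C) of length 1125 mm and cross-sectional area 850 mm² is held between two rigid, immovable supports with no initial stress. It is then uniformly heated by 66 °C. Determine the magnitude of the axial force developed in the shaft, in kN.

With zero net strain, σ = E·αΔT = 45 GPa × 26.2×10⁻⁶ × 66 = 77.81 MPa.
Axial force P = σA = 77.81 × 850 = 66140 N = 66.14 kN, compressive.

P ≈ 66.1 kN (compressive)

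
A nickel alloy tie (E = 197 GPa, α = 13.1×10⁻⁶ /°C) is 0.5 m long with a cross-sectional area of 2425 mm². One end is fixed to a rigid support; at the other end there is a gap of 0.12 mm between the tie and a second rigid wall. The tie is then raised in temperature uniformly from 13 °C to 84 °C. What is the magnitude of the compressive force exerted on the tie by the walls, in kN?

Free thermal elongation = αΔT L = 13.1×10⁻⁶ × 71 × 500 = 0.465 mm.
After closing the 0.12 mm clearance, 0.465 − 0.12 = 0.345 mm of expansion remains to be suppressed by the wall.
That suppressed elongation corresponds to σ = E·Δ/L = 197×10³ × 0.345/500 = 135.9 MPa.
Force on the wall = σA = 135.9 × 2425 mm² = 329.7 kN.

P ≈ 330 kN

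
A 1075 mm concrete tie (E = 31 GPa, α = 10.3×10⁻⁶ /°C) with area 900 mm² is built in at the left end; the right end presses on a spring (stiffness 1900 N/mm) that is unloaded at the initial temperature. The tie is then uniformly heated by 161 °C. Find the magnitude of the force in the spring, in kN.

P ≈ 3.16 kN

If the spring were absent the tie would lengthen by αΔT L = 10.3×10⁻⁶ × 161 × 1075 = 1.783 mm.
With a force P in the spring, the elastic change of the tie is PL/(AE) and that of the spring is P/k; compatibility requires their sum to equal δ_free.
So P = δ_free / [L/(AE) + 1/k] = 1.783 / [ 1075/(900×31×10³) + 1/(1900) ].
P = 1.783 / 0.0005648 = 3156 N.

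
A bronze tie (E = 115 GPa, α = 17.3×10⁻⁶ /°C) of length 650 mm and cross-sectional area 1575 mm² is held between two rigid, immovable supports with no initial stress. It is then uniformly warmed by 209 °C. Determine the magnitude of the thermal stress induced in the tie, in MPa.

The supports are rigid, so the total axial strain is zero. The restrained thermal strain is ε = αΔT = 17.3×10⁻⁶ × 209 = 3615.7×10⁻⁶.
σ = EαΔT = 115×10³ × 17.3×10⁻⁶ × 209 = 415.8 MPa (compressive; the tie is trying to expand).

σ ≈ 416 MPa (compressive)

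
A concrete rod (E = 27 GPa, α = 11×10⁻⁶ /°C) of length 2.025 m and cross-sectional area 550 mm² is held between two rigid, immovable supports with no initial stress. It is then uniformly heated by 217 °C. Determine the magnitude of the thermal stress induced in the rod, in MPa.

With length fixed, the mechanical strain must cancel the thermal strain αΔT = 11×10⁻⁶ × 217 = 2387×10⁻⁶.
The stress required to suppress this strain is σ = Eε = 27×10³ × 2387×10⁻⁶ = 64.45 MPa, compressive since the rod is trying to expand.

σ ≈ 64.4 MPa (compressive)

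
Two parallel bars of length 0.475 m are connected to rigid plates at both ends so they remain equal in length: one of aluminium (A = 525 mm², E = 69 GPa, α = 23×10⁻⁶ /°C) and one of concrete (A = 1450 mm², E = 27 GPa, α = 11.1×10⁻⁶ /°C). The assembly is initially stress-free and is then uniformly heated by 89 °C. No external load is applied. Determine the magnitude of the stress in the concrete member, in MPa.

Both members must finish at the same length. With the larger α, the aluminium tends to over-expand; the plates restrain it, putting the aluminium in compression and the concrete in tension. With no external load the two internal forces are equal and opposite, magnitude P.
Compatibility of the two members (thermal + elastic change equal): (α₁ − α₂)ΔT = P·[1/(A₁E₁) + 1/(A₂E₂)].
|α₁ − α₂|·ΔT = 11.9×10⁻⁶ × 89 = 0.001059.
1/(A₁E₁) + 1/(A₂E₂) = 1/(525×69×10³) + 1/(1450×27×10³) = 5.315×10⁻⁸ N⁻¹.
So P = 0.001059 / 5.315×10⁻⁸ = 19.93 kN.
σ_{concrete} = P/A₂ = 19930/1450 = 13.74 MPa, tensile.

σ ≈ 13.7 MPa (tensile)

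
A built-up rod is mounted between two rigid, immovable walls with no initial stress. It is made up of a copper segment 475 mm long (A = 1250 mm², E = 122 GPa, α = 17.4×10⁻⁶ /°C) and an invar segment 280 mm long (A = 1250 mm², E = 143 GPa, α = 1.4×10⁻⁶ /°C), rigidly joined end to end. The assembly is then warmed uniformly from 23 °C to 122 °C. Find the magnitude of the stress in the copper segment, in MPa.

If the supports were absent, the total length change would be Σ αᵢΔT Lᵢ = 17.4×10⁻⁶×99×475 + 1.4×10⁻⁶×99×280 = 0.857 mm.
Since the ends are fixed, an axial force P builds up, equal in every segment, with P · Σ Lᵢ/(AᵢEᵢ) = δ_free.
Σ Lᵢ/(AᵢEᵢ) = 475/(1250×122×10³) + 280/(1250×143×10³) = 4.681×10⁻⁶ mm/N.
P = 0.857 / 4.681×10⁻⁶ = 183100 N = 183.1 kN, compressive.
σ_{copper} = P / A = 183100 / 1250 = 146.5 MPa.

σ ≈ 146 MPa (compressive)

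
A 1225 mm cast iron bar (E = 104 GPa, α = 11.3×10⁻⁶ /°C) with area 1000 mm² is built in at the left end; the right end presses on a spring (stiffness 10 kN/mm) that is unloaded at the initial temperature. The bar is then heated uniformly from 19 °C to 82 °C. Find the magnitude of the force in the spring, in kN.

The unrestrained thermal change is αΔT L = 11.3×10⁻⁶ × 63 × 1225 = 0.8721 mm.
With a force P in the spring, the elastic change of the bar is PL/(AE) and that of the spring is P/k; compatibility requires their sum to equal δ_free.
So P = δ_free / [L/(AE) + 1/k] = 0.8721 / [ 1225/(1000×104×10³) + 1/(10×10³) ].
P = 0.8721 / 0.0001118 = 7802 N.

P ≈ 7.8 kN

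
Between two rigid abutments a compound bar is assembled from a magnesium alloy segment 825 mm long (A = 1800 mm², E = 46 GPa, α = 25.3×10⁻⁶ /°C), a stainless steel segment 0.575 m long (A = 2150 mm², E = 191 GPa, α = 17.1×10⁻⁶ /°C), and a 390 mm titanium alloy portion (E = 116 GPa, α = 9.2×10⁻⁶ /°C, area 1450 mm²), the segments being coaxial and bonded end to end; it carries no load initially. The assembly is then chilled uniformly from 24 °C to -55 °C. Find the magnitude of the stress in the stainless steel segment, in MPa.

Free thermal contraction of the whole bar: Σ αᵢΔT Lᵢ = 25.3×10⁻⁶×79×825 + 17.1×10⁻⁶×79×575 + 9.2×10⁻⁶×79×390 = 2.709 mm.
Since the ends are fixed, an axial force P builds up, equal in every segment, with P · Σ Lᵢ/(AᵢEᵢ) = δ_free.
The series flexibility is Σ Lᵢ/(AᵢEᵢ) = 825/(1800×46×10³) + 575/(2150×191×10³) + 390/(1450×116×10³) = 1.368×10⁻⁵ mm/N.
Hence P = δ_free / Σ(L/AE) = 2.709/1.368×10⁻⁵ = 198 kN (tensile).
σ_{stainless steel} = P / A = 198000 / 2150 = 92.09 MPa.

σ ≈ 92.1 MPa (tensile)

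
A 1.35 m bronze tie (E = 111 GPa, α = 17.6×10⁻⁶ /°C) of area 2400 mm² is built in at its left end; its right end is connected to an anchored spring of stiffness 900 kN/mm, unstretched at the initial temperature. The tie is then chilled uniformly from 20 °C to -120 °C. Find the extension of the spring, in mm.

The unrestrained thermal change is αΔT L = 17.6×10⁻⁶ × 140 × 1350 = 3.326 mm.
Let P be the tensile force in the spring. The tie extends elastically by PL/(AE) and the spring stretches by P/k; together these equal δ_free.
P [ L/(AE) + 1/k ] = δ_free → P [ 1350/(2400×111×10³) + 1/(900×10³) ] = 3.326.
P = 3.326 / 6.179×10⁻⁶ = 538400 N.
Spring extension = P/k = 538400/(900×10³) = 0.5982 mm.

δ ≈ 0.598 mm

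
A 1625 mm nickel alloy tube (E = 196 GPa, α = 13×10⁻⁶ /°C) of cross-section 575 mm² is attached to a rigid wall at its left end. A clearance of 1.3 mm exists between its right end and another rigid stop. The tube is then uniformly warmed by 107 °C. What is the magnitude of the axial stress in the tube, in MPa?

σ ≈ 116 MPa (compressive)

If the wall were absent the tube would grow by αΔT L = 13×10⁻⁶ × 107 × 1625 = 2.26 mm.
This exceeds the 1.3 mm gap, so the wall pushes back. The portion of expansion that must be recovered elastically is δ_free − gap = 2.26 − 1.3 = 0.9604 mm.
So σ = E(δ_free − g)/L = 196×10³ × 0.9604/1625 = 115.8 MPa.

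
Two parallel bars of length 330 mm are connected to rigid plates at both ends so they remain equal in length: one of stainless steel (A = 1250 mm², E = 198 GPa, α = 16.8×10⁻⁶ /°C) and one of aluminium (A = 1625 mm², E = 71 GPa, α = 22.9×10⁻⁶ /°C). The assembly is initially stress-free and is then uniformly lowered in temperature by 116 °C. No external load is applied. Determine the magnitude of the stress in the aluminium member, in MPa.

σ ≈ 34.3 MPa (tensile)

The aluminium has the larger α, so on cooling it would change length more than the stainless steel if both were free. The rigid plates force a common final length, so the aluminium is put into tension and the stainless steel into compression, with equal and opposite forces P (no external load).
Equating the net (thermal + elastic) strains gives |α₁ − α₂|·ΔT = P·[1/(A₁E₁) + 1/(A₂E₂)].
|α₁ − α₂|·ΔT = 6.1×10⁻⁶ × 116 = 0.0007076.
1/(A₁E₁) + 1/(A₂E₂) = 1/(1250×198×10³) + 1/(1625×71×10³) = 1.271×10⁻⁸ N⁻¹.
P = 0.0007076 / 1.271×10⁻⁸ = 55680 N = 55.68 kN.
σ_{aluminium} = P/A₂ = 55680/1625 = 34.27 MPa, tensile.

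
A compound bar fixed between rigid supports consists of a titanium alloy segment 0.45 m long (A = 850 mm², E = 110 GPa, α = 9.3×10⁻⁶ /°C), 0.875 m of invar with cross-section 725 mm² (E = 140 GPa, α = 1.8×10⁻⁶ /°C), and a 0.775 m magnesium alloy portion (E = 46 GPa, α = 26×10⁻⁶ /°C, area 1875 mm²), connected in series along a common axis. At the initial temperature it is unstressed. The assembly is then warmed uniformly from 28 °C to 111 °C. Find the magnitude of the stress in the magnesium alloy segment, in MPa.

σ ≈ 51.2 MPa (compressive)

Free thermal expansion of the whole bar: Σ αᵢΔT Lᵢ = 9.3×10⁻⁶×83×450 + 1.8×10⁻⁶×83×875 + 26×10⁻⁶×83×775 = 2.151 mm.
Since the ends are fixed, an axial force P builds up, equal in every segment, with P · Σ Lᵢ/(AᵢEᵢ) = δ_free.
Σ Lᵢ/(AᵢEᵢ) = 450/(850×110×10³) + 875/(725×140×10³) + 775/(1875×46×10³) = 2.242×10⁻⁵ mm/N.
Hence P = δ_free / Σ(L/AE) = 2.151/2.242×10⁻⁵ = 95.92 kN (compressive).
σ_{magnesium alloy} = P / A = 95920 / 1875 = 51.16 MPa.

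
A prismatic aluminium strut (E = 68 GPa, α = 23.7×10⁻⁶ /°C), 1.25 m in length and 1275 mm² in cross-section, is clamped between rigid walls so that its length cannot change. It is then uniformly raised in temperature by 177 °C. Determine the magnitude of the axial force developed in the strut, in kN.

P ≈ 364 kN (compressive)

The ends cannot move, so σ = EαΔT = 68×10³ × 23.7×10⁻⁶ × 177 = 285.3 MPa.
Then P = σA = 285.3 × 1275 mm² = 363.7 kN, compressive.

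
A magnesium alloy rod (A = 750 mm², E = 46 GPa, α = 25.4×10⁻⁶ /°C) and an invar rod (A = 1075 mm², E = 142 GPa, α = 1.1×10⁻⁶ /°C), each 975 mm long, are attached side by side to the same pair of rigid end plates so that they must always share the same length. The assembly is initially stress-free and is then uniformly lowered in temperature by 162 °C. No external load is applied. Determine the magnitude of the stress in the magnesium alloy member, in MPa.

The magnesium alloy has the larger α, so on cooling it would change length more than the invar if both were free. The rigid plates force a common final length, so the magnesium alloy is put into tension and the invar into compression, with equal and opposite forces P (no external load).
Equating the net (thermal + elastic) strains gives |α₁ − α₂|·ΔT = P·[1/(A₁E₁) + 1/(A₂E₂)].
|α₁ − α₂|·ΔT = 24.3×10⁻⁶ × 162 = 0.003937.
1/(A₁E₁) + 1/(A₂E₂) = 1/(750×46×10³) + 1/(1075×142×10³) = 3.554×10⁻⁸ N⁻¹.
So P = 0.003937 / 3.554×10⁻⁸ = 110.8 kN.
σ_{magnesium alloy} = P/A₁ = 110800/750 = 147.7 MPa, tensile.

σ ≈ 148 MPa (tensile)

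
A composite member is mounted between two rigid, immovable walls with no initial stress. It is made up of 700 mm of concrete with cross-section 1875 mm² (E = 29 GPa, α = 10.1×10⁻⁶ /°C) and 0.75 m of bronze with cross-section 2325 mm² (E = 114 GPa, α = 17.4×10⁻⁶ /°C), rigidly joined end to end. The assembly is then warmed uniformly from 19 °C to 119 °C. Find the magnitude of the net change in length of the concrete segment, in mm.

|ΔL| ≈ 0.942 mm

Free thermal expansion of the whole bar: Σ αᵢΔT Lᵢ = 10.1×10⁻⁶×100×700 + 17.4×10⁻⁶×100×750 = 2.012 mm.
The rigid supports impose zero overall length change; the single axial force P common to all segments must satisfy P Σ Lᵢ/(AᵢEᵢ) = δ_free.
Σ Lᵢ/(AᵢEᵢ) = 700/(1875×29×10³) + 750/(2325×114×10³) = 1.57×10⁻⁵ mm/N.
Hence P = δ_free / Σ(L/AE) = 2.012/1.57×10⁻⁵ = 128.1 kN (compressive).
For the concrete segment, free thermal change = 10.1×10⁻⁶×100×700 = 0.707 mm and elastic change from P = 128100×700/(1875×29×10³) = 1.649 mm; these oppose, so the net change is 0.942 mm (segment shortens).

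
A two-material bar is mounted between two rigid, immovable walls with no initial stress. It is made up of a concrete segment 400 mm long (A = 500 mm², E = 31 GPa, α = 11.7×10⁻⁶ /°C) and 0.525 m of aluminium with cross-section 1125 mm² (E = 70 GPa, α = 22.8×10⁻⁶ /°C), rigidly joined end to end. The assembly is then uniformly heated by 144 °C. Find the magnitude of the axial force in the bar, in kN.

Free thermal expansion of the whole bar: Σ αᵢΔT Lᵢ = 11.7×10⁻⁶×144×400 + 22.8×10⁻⁶×144×525 = 2.398 mm.
The rigid supports impose zero overall length change; the single axial force P common to all segments must satisfy P Σ Lᵢ/(AᵢEᵢ) = δ_free.
Σ Lᵢ/(AᵢEᵢ) = 400/(500×31×10³) + 525/(1125×70×10³) = 3.247×10⁻⁵ mm/N.
So P = 2.398 / 3.247×10⁻⁵ = 73.83 kN, compressive.

P ≈ 73.8 kN (compressive)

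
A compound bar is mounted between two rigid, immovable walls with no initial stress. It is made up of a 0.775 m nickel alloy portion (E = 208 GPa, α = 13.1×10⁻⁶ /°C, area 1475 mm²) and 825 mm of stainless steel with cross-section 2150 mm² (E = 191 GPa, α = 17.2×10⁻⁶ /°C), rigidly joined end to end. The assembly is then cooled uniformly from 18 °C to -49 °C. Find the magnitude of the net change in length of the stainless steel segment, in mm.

With the walls removed the bar would change length by δ_free = Σ αᵢΔT Lᵢ = 13.1×10⁻⁶×67×775 + 17.2×10⁻⁶×67×825 = 1.631 mm.
Since the ends are fixed, an axial force P builds up, equal in every segment, with P · Σ Lᵢ/(AᵢEᵢ) = δ_free.
Σ Lᵢ/(AᵢEᵢ) = 775/(1475×208×10³) + 825/(2150×191×10³) = 4.535×10⁻⁶ mm/N.
So P = 1.631 / 4.535×10⁻⁶ = 359.6 kN, tensile.
For the stainless steel segment, free thermal change = 17.2×10⁻⁶×67×825 = 0.9507 mm and elastic change from P = 359600×825/(2150×191×10³) = 0.7225 mm; these oppose, so the net change is 0.228 mm (segment shortens).

|ΔL| ≈ 0.228 mm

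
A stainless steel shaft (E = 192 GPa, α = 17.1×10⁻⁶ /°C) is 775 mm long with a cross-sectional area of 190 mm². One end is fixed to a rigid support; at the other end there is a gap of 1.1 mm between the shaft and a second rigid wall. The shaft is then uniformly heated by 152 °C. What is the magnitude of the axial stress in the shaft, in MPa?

σ ≈ 227 MPa (compressive)

Free thermal elongation = αΔT L = 17.1×10⁻⁶ × 152 × 775 = 2.014 mm.
This exceeds the 1.1 mm gap, so the wall pushes back. The portion of expansion that must be recovered elastically is δ_free − gap = 2.014 − 1.1 = 0.9144 mm.
Compatibility: PL/(AE) = 0.9144 mm, so σ = P/A = E × (0.9144/775) = 226.5 MPa.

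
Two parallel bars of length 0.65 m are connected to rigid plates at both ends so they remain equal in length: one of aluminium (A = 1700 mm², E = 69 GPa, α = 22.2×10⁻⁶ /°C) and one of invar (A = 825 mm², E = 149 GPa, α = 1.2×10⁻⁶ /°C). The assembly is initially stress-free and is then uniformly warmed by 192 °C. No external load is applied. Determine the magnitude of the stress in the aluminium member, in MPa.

σ ≈ 142 MPa (compressive)

Both members must finish at the same length. With the larger α, the aluminium tends to over-expand; the plates restrain it, putting the aluminium in compression and the invar in tension. With no external load the two internal forces are equal and opposite, magnitude P.
Setting the final lengths equal and cancelling L: (α₁ − α₂)ΔT = P/(A₁E₁) + P/(A₂E₂).
|α₁ − α₂|·ΔT = 21×10⁻⁶ × 192 = 0.004032.
1/(A₁E₁) + 1/(A₂E₂) = 1/(1700×69×10³) + 1/(825×149×10³) = 1.666×10⁻⁸ N⁻¹.
So P = 0.004032 / 1.666×10⁻⁸ = 242 kN.
σ_{aluminium} = P/A₁ = 242000/1700 = 142.4 MPa, compressive.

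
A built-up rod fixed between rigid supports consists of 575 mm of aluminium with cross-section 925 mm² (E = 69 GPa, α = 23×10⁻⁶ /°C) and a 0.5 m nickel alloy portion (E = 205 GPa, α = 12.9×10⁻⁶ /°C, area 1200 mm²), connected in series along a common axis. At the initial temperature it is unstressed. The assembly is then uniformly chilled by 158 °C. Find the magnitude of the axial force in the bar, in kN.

With the walls removed the bar would change length by δ_free = Σ αᵢΔT Lᵢ = 23×10⁻⁶×158×575 + 12.9×10⁻⁶×158×500 = 3.109 mm.
The rigid supports impose zero overall length change; the single axial force P common to all segments must satisfy P Σ Lᵢ/(AᵢEᵢ) = δ_free.
Σ Lᵢ/(AᵢEᵢ) = 575/(925×69×10³) + 500/(1200×205×10³) = 1.104×10⁻⁵ mm/N.
P = 3.109 / 1.104×10⁻⁵ = 281500 N = 281.5 kN, tensile.

P ≈ 282 kN (tensile)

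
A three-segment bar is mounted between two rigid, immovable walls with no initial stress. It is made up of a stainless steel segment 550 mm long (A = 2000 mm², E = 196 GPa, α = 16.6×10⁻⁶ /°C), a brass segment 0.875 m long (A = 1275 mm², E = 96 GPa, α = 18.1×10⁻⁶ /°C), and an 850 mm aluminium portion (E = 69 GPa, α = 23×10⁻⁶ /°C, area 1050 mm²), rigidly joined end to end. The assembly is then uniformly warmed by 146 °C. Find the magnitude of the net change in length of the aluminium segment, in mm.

If the supports were absent, the total length change would be Σ αᵢΔT Lᵢ = 16.6×10⁻⁶×146×550 + 18.1×10⁻⁶×146×875 + 23×10⁻⁶×146×850 = 6.5 mm.
The walls prevent any net length change, so an axial force P (same in every segment) develops. Compatibility: P · Σ Lᵢ/(AᵢEᵢ) = δ_free.
Σ Lᵢ/(AᵢEᵢ) = 550/(2000×196×10³) + 875/(1275×96×10³) + 850/(1050×69×10³) = 2.028×10⁻⁵ mm/N.
So P = 6.5 / 2.028×10⁻⁵ = 320.4 kN, compressive.
For the aluminium segment, free thermal change = 23×10⁻⁶×146×850 = 2.854 mm and elastic change from P = 320400×850/(1050×69×10³) = 3.759 mm; these oppose, so the net change is 0.905 mm (segment shortens).

|ΔL| ≈ 0.905 mm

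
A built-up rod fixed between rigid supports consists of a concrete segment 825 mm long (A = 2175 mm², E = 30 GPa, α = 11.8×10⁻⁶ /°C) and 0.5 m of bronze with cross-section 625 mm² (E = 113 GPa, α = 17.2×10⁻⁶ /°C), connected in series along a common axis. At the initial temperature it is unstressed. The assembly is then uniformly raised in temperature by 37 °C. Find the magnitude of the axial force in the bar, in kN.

If the supports were absent, the total length change would be Σ αᵢΔT Lᵢ = 11.8×10⁻⁶×37×825 + 17.2×10⁻⁶×37×500 = 0.6784 mm.
Since the ends are fixed, an axial force P builds up, equal in every segment, with P · Σ Lᵢ/(AᵢEᵢ) = δ_free.
The series flexibility is Σ Lᵢ/(AᵢEᵢ) = 825/(2175×30×10³) + 500/(625×113×10³) = 1.972×10⁻⁵ mm/N.
P = 0.6784 / 1.972×10⁻⁵ = 34400 N = 34.4 kN, compressive.

P ≈ 34.4 kN (compressive)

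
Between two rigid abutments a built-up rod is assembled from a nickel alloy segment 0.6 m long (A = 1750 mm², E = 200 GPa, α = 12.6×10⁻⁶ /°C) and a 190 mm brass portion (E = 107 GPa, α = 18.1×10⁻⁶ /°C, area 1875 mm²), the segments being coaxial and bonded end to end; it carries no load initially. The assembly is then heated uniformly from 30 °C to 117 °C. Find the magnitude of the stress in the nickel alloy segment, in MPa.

With the walls removed the bar would change length by δ_free = Σ αᵢΔT Lᵢ = 12.6×10⁻⁶×87×600 + 18.1×10⁻⁶×87×190 = 0.9569 mm.
The rigid supports impose zero overall length change; the single axial force P common to all segments must satisfy P Σ Lᵢ/(AᵢEᵢ) = δ_free.
Σ Lᵢ/(AᵢEᵢ) = 600/(1750×200×10³) + 190/(1875×107×10³) = 2.661×10⁻⁶ mm/N.
P = 0.9569 / 2.661×10⁻⁶ = 359600 N = 359.6 kN, compressive.
σ_{nickel alloy} = P / A = 359600 / 1750 = 205.5 MPa.

σ ≈ 205 MPa (compressive)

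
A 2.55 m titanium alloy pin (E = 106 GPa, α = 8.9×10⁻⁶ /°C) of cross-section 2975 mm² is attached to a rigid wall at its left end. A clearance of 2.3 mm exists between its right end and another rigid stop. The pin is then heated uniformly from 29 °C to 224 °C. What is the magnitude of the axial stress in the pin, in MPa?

σ ≈ 88.4 MPa (compressive)

Unrestrained expansion: δ_free = αΔT L = 8.9×10⁻⁶ × 195 × 2550 = 4.426 mm.
This exceeds the 2.3 mm gap, so the wall pushes back. The portion of expansion that must be recovered elastically is δ_free − gap = 4.426 − 2.3 = 2.126 mm.
Compatibility: PL/(AE) = 2.126 mm, so σ = P/A = E × (2.126/2550) = 88.36 MPa.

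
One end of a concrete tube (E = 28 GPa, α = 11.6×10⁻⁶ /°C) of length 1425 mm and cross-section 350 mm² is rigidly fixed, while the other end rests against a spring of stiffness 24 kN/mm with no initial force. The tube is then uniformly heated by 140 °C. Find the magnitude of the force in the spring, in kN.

Free thermal expansion: δ_free = αΔT L = 11.6×10⁻⁶ × 140 × 1425 = 2.314 mm.
With a force P in the spring, the elastic change of the tube is PL/(AE) and that of the spring is P/k; compatibility requires their sum to equal δ_free.
P [ L/(AE) + 1/k ] = δ_free → P [ 1425/(350×28×10³) + 1/(24×10³) ] = 2.314.
P = 2.314 / 0.0001871 = 12370 N.

P ≈ 12.4 kN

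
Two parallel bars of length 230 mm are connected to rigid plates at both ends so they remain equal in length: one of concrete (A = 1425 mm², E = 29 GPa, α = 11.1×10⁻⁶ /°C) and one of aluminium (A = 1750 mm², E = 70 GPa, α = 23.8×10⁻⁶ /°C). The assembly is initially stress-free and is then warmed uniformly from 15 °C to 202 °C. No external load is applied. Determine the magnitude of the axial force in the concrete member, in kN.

The aluminium has the larger α, so on heating it would change length more than the concrete if both were free. The rigid plates force a common final length, so the aluminium is put into compression and the concrete into tension, with equal and opposite forces P (no external load).
Setting the final lengths equal and cancelling L: (α₁ − α₂)ΔT = P/(A₁E₁) + P/(A₂E₂).
|α₁ − α₂|·ΔT = 12.7×10⁻⁶ × 187 = 0.002375.
1/(A₁E₁) + 1/(A₂E₂) = 1/(1425×29×10³) + 1/(1750×70×10³) = 3.236×10⁻⁸ N⁻¹.
So P = 0.002375 / 3.236×10⁻⁸ = 73.39 kN.

P ≈ 73.4 kN (tensile in the concrete)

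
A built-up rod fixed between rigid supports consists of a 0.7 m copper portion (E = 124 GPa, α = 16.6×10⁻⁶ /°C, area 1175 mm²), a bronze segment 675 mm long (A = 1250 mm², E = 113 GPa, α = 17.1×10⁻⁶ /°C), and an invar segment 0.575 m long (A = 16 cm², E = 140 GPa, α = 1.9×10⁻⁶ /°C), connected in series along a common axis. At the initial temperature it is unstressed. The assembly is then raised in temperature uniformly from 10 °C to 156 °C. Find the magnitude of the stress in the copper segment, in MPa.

σ ≈ 248 MPa (compressive)

With the walls removed the bar would change length by δ_free = Σ αᵢΔT Lᵢ = 16.6×10⁻⁶×146×700 + 17.1×10⁻⁶×146×675 + 1.9×10⁻⁶×146×575 = 3.541 mm.
The walls prevent any net length change, so an axial force P (same in every segment) develops. Compatibility: P · Σ Lᵢ/(AᵢEᵢ) = δ_free.
The series flexibility is Σ Lᵢ/(AᵢEᵢ) = 700/(1175×124×10³) + 675/(1250×113×10³) + 575/(1600×140×10³) = 1.215×10⁻⁵ mm/N.
Hence P = δ_free / Σ(L/AE) = 3.541/1.215×10⁻⁵ = 291.5 kN (compressive).
σ_{copper} = P / A = 291500 / 1175 = 248 MPa.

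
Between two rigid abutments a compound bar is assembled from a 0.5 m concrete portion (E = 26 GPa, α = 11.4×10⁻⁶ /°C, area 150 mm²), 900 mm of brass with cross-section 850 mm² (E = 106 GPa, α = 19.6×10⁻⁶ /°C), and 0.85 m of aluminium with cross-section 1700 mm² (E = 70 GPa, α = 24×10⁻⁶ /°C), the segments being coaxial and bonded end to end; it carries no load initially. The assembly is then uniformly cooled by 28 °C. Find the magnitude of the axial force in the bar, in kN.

Free thermal contraction of the whole bar: Σ αᵢΔT Lᵢ = 11.4×10⁻⁶×28×500 + 19.6×10⁻⁶×28×900 + 24×10⁻⁶×28×850 = 1.225 mm.
Since the ends are fixed, an axial force P builds up, equal in every segment, with P · Σ Lᵢ/(AᵢEᵢ) = δ_free.
Σ Lᵢ/(AᵢEᵢ) = 500/(150×26×10³) + 900/(850×106×10³) + 850/(1700×70×10³) = 0.0001453 mm/N.
Hence P = δ_free / Σ(L/AE) = 1.225/0.0001453 = 8.427 kN (tensile).

P ≈ 8.43 kN (tensile)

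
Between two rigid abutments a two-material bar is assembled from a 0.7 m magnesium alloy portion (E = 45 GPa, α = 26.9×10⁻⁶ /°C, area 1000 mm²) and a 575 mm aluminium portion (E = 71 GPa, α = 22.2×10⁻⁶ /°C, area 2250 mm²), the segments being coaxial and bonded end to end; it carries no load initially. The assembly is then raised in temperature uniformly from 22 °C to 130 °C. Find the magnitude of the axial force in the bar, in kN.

With the walls removed the bar would change length by δ_free = Σ αᵢΔT Lᵢ = 26.9×10⁻⁶×108×700 + 22.2×10⁻⁶×108×575 = 3.412 mm.
Since the ends are fixed, an axial force P builds up, equal in every segment, with P · Σ Lᵢ/(AᵢEᵢ) = δ_free.
Σ Lᵢ/(AᵢEᵢ) = 700/(1000×45×10³) + 575/(2250×71×10³) = 1.915×10⁻⁵ mm/N.
So P = 3.412 / 1.915×10⁻⁵ = 178.1 kN, compressive.

P ≈ 178 kN (compressive)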